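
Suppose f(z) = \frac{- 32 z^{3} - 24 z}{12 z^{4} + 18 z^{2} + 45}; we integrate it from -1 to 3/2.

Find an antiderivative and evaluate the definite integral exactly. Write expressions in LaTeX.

Antiderivative: F(z) = - \frac{2 \log{\left(\frac{2 z^{4}}{3} + z^{2} + \frac{5}{2} \right)}}{3}; value = - \frac{2 \log{\left(\frac{65}{8} \right)}}{3} + \frac{2 \log{\left(\frac{25}{6} \right)}}{3}

f matches the chain-rule pattern g'(h)*h' with inner function h(z) = \frac{2 z^{4}}{3} + z^{2} + \frac{5}{2}; substituting u = h(z) collapses the integral.
F(z) = - \frac{2 \log{\left(\frac{2 z^{4}}{3} + z^{2} + \frac{5}{2} \right)}}{3} is an antiderivative of f.
Check: d/dz[- \frac{2 \log{\left(\frac{2 z^{4}}{3} + z^{2} + \frac{5}{2} \right)}}{3}] = \frac{- 32 z^{3} - 24 z}{12 z^{4} + 18 z^{2} + 45} = f(z).
F(3/2) = - \frac{2 \log{\left(\frac{65}{8} \right)}}{3}; F(-1) = - \frac{2 \log{\left(\frac{25}{6} \right)}}{3}.
Integral = F(3/2) - F(-1) = - \frac{2 \log{\left(\frac{65}{8} \right)}}{3} + \frac{2 \log{\left(\frac{25}{6} \right)}}{3}.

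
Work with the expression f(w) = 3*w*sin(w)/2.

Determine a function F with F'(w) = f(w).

Check any antiderivative F(w) by computing F'(w) and comparing it with f(w).
Check: d/dw[-3*w*cos(w)/2 + 3*sin(w)/2] = 3*w*sin(w)/2 = f(w).

An antiderivative is F(w) = -3*w*cos(w)/2 + 3*sin(w)/2.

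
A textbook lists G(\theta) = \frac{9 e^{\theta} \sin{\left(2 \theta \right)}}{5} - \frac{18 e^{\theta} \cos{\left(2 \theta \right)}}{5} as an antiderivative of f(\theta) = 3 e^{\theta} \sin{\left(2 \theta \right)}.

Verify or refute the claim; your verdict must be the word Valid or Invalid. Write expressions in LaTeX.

d/d\theta[G] = 9 e^{\theta} \sin{\left(2 \theta \right)}
d/d\theta[G] - f(\theta) = 6 e^{\theta} \sin{\left(2 \theta \right)} != 0.

Invalid: d/d\theta[G] - f = 6 e^{\theta} \sin{\left(2 \theta \right)}, which is not 0.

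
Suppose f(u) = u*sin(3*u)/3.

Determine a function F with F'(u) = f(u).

An antiderivative is F(u) = -u*cos(3*u)/9 + sin(3*u)/27.

For F(u) to be correct the identity F'(u) - f(u) = 0 must hold.
Check: d/du[-u*cos(3*u)/9 + sin(3*u)/27] = u*sin(3*u)/3 = f(u).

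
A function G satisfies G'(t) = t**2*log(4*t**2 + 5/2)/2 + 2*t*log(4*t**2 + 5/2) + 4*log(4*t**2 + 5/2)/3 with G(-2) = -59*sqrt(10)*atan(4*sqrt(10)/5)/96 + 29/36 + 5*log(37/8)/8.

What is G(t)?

Integrate term by term and add the pieces.
A general antiderivative is -t**3/9 - t**2 - 59*t/24 + (t**3/6 + t**2 + 4*t/3)*log(4*t**2 + 5/2) + 5*log(t**2 + 5/8)/8 + 59*sqrt(10)*atan(2*sqrt(10)*t/5)/96 + C.
The condition gives C = -59*sqrt(10)*atan(4*sqrt(10)/5)/96 + 29/36 + 5*log(37/8)/8 - (-59*sqrt(10)*atan(4*sqrt(10)/5)/96 + 5*log(37/8)/8 + 65/36) = -1.
So G(t) = t**3*log(4*t**2 + 5/2)/6 - t**3/9 + t**2*log(4*t**2 + 5/2) - t**2 + 4*t*log(4*t**2 + 5/2)/3 - 59*t/24 + 5*log(t**2 + 5/8)/8 + 59*sqrt(10)*atan(2*sqrt(10)*t/5)/96 - 1.
Check: d/dt[t**3*log(4*t**2 + 5/2)/6 - t**3/9 + t**2*log(4*t**2 + 5/2) - t**2 + 4*t*log(4*t**2 + 5/2)/3 - 59*t/24 + 5*log(t**2 + 5/8)/8 + 59*sqrt(10)*atan(2*sqrt(10)*t/5)/96 - 1] = t**2*log(4*t**2 + 5/2)/2 + 2*t*log(4*t**2 + 5/2) + 4*log(4*t**2 + 5/2)/3 = G'(t).

G(t) = t**3*log(4*t**2 + 5/2)/6 - t**3/9 + t**2*log(4*t**2 + 5/2) - t**2 + 4*t*log(4*t**2 + 5/2)/3 - 59*t/24 + 5*log(t**2 + 5/8)/8 + 59*sqrt(10)*atan(2*sqrt(10)*t/5)/96 - 1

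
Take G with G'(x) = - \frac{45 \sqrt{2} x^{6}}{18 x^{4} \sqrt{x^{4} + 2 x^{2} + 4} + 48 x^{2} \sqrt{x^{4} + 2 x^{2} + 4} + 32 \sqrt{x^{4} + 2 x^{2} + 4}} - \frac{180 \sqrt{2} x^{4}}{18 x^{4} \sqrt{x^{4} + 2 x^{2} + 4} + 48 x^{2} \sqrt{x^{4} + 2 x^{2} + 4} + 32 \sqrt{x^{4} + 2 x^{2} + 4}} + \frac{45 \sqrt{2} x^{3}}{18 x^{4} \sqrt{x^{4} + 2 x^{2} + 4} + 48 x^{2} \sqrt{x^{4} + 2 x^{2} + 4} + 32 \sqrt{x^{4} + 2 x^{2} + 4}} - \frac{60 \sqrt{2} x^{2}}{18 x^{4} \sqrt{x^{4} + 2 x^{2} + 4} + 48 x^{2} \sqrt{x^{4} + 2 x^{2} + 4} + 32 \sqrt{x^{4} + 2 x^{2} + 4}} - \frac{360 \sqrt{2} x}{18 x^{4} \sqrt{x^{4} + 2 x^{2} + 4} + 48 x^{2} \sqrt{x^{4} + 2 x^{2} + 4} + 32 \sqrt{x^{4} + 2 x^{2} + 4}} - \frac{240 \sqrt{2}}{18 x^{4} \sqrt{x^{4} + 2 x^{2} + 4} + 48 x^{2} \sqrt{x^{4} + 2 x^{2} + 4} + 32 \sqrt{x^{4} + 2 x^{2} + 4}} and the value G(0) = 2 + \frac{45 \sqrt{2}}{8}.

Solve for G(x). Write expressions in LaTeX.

Integrate term by term and add the pieces.
A general antiderivative is \frac{5 \left(\frac{3}{2} - x\right) \sqrt{\frac{x^{4}}{2} + x^{2} + 2}}{x^{2} + \frac{4}{3}} + C.
The condition gives C = 2 + \frac{45 \sqrt{2}}{8} - (\frac{45 \sqrt{2}}{8}) = 2.
So G(x) = \frac{5 \left(\frac{3}{2} - x\right) \sqrt{\frac{x^{4}}{2} + x^{2} + 2}}{x^{2} + \frac{4}{3}} + 2.
Check: d/dx[\frac{5 \left(\frac{3}{2} - x\right) \sqrt{\frac{x^{4}}{2} + x^{2} + 2}}{x^{2} + \frac{4}{3}} + 2] = \frac{- 45 \sqrt{2} x^{6} - 180 \sqrt{2} x^{4} + 45 \sqrt{2} x^{3} - 60 \sqrt{2} x^{2} - 360 \sqrt{2} x - 240 \sqrt{2}}{18 x^{4} \sqrt{x^{4} + 2 x^{2} + 4} + 48 x^{2} \sqrt{x^{4} + 2 x^{2} + 4} + 32 \sqrt{x^{4} + 2 x^{2} + 4}}, which equals G'(x).

G(x) = \frac{5 \left(\frac{3}{2} - x\right) \sqrt{\frac{x^{4}}{2} + x^{2} + 2}}{x^{2} + \frac{4}{3}} + 2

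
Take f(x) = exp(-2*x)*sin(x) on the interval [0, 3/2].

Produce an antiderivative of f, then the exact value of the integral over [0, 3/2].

Recover f(x) by differentiating a candidate F(x); any mismatch rules it out.
F(x) = -2*exp(-2*x)*sin(x)/5 - exp(-2*x)*cos(x)/5 is an antiderivative of f.
Check: d/dx[-2*exp(-2*x)*sin(x)/5 - exp(-2*x)*cos(x)/5] = exp(-2*x)*sin(x) = f(x).
F(3/2) = -2*exp(-3)*sin(3/2)/5 - exp(-3)*cos(3/2)/5; F(0) = -1/5.
Integral = F(3/2) - F(0) = -2*exp(-3)*sin(3/2)/5 - exp(-3)*cos(3/2)/5 + 1/5.

Antiderivative: F(x) = -2*exp(-2*x)*sin(x)/5 - exp(-2*x)*cos(x)/5; value = -2*exp(-3)*sin(3/2)/5 - exp(-3)*cos(3/2)/5 + 1/5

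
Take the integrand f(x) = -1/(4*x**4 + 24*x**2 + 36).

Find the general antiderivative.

An antiderivative F(x) passes only if d/dx[F] lands on f(x) exactly.
Check: d/dx[-x/(24*x**2 + 72) - sqrt(3)*atan(sqrt(3)*x/3)/72] = -1/(4*x**4 + 24*x**2 + 36) = f(x).

F(x) = -x/(24*x**2 + 72) - sqrt(3)*atan(sqrt(3)*x/3)/72 + C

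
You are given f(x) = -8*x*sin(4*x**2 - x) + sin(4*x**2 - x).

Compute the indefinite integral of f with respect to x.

The substitution u = 4*x**2 - x works: f is exactly (dF/du)*(du/dx) for that inner function.
Check: d/dx[cos(4*x**2 - x)] = -8*x*sin(4*x**2 - x) + sin(4*x**2 - x) = f(x).

F(x) = cos(4*x**2 - x) + C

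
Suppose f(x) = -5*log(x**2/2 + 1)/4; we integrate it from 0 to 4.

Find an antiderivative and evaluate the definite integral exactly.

A candidate is checked by its d/dx: the result must match f(x).
F(x) = -5*(x*log(x**2/2 + 1) - 2*x + 2*sqrt(2)*atan(sqrt(2)*x/2))/4 is an antiderivative of f.
Check: d/dx[-5*(x*log(x**2/2 + 1) - 2*x + 2*sqrt(2)*atan(sqrt(2)*x/2))/4] = -5*log(x**2/2 + 1)/4 = f(x).
F(4) = -5*log(9) - 5*sqrt(2)*atan(2*sqrt(2))/2 + 10; F(0) = 0.
Integral = F(4) - F(0) = -5*log(9) - 5*sqrt(2)*atan(2*sqrt(2))/2 + 10.

Antiderivative: F(x) = -5*(x*log(x**2/2 + 1) - 2*x + 2*sqrt(2)*atan(sqrt(2)*x/2))/4; value = -5*log(9) - 5*sqrt(2)*atan(2*sqrt(2))/2 + 10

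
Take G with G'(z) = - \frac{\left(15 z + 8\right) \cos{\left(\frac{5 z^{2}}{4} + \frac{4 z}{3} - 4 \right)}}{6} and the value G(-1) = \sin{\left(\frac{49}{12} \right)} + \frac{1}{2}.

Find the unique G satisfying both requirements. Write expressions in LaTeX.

G(z) = \frac{1}{2} - \sin{\left(\frac{5 z^{2}}{4} + \frac{4 z}{3} - 4 \right)}

G'(z) matches the chain-rule pattern g'(h)*h' with inner function h(z) = \frac{5 z^{2}}{4} + \frac{4 z}{3} - 4; substituting u = h(z) collapses the integral.
A general antiderivative is - \sin{\left(\frac{5 z^{2}}{4} + \frac{4 z}{3} - 4 \right)} + C.
The condition gives C = \sin{\left(\frac{49}{12} \right)} + \frac{1}{2} - (\sin{\left(\frac{49}{12} \right)}) = \frac{1}{2}.
So G(z) = \frac{1}{2} - \sin{\left(\frac{5 z^{2}}{4} + \frac{4 z}{3} - 4 \right)}.
Check: d/dz[\frac{1}{2} - \sin{\left(\frac{5 z^{2}}{4} + \frac{4 z}{3} - 4 \right)}] = - \frac{5 z \cos{\left(\frac{5 z^{2}}{4} + \frac{4 z}{3} - 4 \right)}}{2} - \frac{4 \cos{\left(\frac{5 z^{2}}{4} + \frac{4 z}{3} - 4 \right)}}{3}, which equals G'(z).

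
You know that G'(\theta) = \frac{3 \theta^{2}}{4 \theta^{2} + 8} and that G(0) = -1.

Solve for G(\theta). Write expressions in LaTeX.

A first test for any G(\theta): its \theta-derivative must equal the given G'(\theta).
A general antiderivative is \frac{3 \theta}{4} - \frac{3 \sqrt{2} \operatorname{atan}{\left(\frac{\sqrt{2} \theta}{2} \right)}}{4} + C.
The condition gives C = -1 - (0) = -1.
So G(\theta) = \frac{3 \theta}{4} - \frac{3 \sqrt{2} \operatorname{atan}{\left(\frac{\sqrt{2} \theta}{2} \right)}}{4} - 1.
Check: d/d\theta[\frac{3 \theta}{4} - \frac{3 \sqrt{2} \operatorname{atan}{\left(\frac{\sqrt{2} \theta}{2} \right)}}{4} - 1] = \frac{3 \theta^{2}}{4 \theta^{2} + 8} = G'(\theta).

G(\theta) = \frac{3 \theta}{4} - \frac{3 \sqrt{2} \operatorname{atan}{\left(\frac{\sqrt{2} \theta}{2} \right)}}{4} - 1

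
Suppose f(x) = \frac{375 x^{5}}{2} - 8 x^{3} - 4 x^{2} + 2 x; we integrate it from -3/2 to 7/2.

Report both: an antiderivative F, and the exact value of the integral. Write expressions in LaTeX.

The integrand splits into summands that can be handled one at a time.
F(x) = \frac{375 x^{6} - 24 x^{4} - 16 x^{3} + 12 x^{2} + 24}{12} is an antiderivative of f.
Check: d/dx[\frac{375 x^{6} - 24 x^{4} - 16 x^{3} + 12 x^{2} + 24}{12}] = \frac{375 x^{5}}{2} - 8 x^{3} - 4 x^{2} + 2 x = f(x).
F(7/2) = \frac{43854919}{768}; F(-3/2) = \frac{90773}{256}.
Integral = F(7/2) - F(-3/2) = \frac{5447825}{96}.

Antiderivative: F(x) = \frac{375 x^{6} - 24 x^{4} - 16 x^{3} + 12 x^{2} + 24}{12}; value = \frac{5447825}{96}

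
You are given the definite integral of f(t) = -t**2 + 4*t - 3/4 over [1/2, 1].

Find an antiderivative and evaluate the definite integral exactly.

Integrate term by term and add the pieces.
F(t) = -t**3/3 + 2*t**2 - 3*t/4 is an antiderivative of f.
Check: d/dt[-t**3/3 + 2*t**2 - 3*t/4] = -t**2 + 4*t - 3/4 = f(t).
F(1) = 11/12; F(1/2) = 1/12.
Integral = F(1) - F(1/2) = 5/6.

Antiderivative: F(t) = -t**3/3 + 2*t**2 - 3*t/4; value = 5/6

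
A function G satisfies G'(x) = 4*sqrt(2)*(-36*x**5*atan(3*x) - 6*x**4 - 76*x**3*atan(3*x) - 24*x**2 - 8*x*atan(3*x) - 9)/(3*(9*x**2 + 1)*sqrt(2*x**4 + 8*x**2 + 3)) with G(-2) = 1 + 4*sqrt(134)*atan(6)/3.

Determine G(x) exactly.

G(x) = sqrt(2)*(-8*sqrt(2*x**4 + 8*x**2 + 3)*atan(3*x) + 3*sqrt(2))/6

G'(x) has the shape u'v + uv' for u = -8*sqrt(x**4 + 4*x**2 + 3/2)/3 and v = atan(3*x) — it is the derivative of the product u*v.
A general antiderivative is -8*sqrt(x**4 + 4*x**2 + 3/2)*atan(3*x)/3 + C.
The condition gives C = 1 + 4*sqrt(134)*atan(6)/3 - (4*sqrt(134)*atan(6)/3) = 1.
So G(x) = sqrt(2)*(-8*sqrt(2*x**4 + 8*x**2 + 3)*atan(3*x) + 3*sqrt(2))/6.
Check: d/dx[sqrt(2)*(-8*sqrt(2*x**4 + 8*x**2 + 3)*atan(3*x) + 3*sqrt(2))/6] = (-144*sqrt(2)*x**5*atan(3*x) - 24*sqrt(2)*x**4 - 304*sqrt(2)*x**3*atan(3*x) - 96*sqrt(2)*x**2 - 32*sqrt(2)*x*atan(3*x) - 36*sqrt(2))/(27*x**2*sqrt(2*x**4 + 8*x**2 + 3) + 3*sqrt(2*x**4 + 8*x**2 + 3)), which equals G'(x).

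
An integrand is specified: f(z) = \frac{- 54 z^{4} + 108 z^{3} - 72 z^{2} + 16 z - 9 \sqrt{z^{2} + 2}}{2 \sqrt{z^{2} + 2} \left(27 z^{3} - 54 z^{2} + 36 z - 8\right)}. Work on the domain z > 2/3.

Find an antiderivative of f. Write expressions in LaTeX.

An antiderivative is F(z) = \frac{- 4 \left(3 z - 2\right)^{2} \sqrt{z^{2} + 2} + 3}{4 \left(3 z - 2\right)^{2}}.

Whatever form F(z) takes, F'(z) = f(z) is non-negotiable.
Check: d/dz[\frac{- 4 \left(3 z - 2\right)^{2} \sqrt{z^{2} + 2} + 3}{4 \left(3 z - 2\right)^{2}}] = \frac{- 54 z^{4} + 108 z^{3} - 72 z^{2} + 16 z - 9 \sqrt{z^{2} + 2}}{54 z^{3} \sqrt{z^{2} + 2} - 108 z^{2} \sqrt{z^{2} + 2} + 72 z \sqrt{z^{2} + 2} - 16 \sqrt{z^{2} + 2}}, which equals f(z).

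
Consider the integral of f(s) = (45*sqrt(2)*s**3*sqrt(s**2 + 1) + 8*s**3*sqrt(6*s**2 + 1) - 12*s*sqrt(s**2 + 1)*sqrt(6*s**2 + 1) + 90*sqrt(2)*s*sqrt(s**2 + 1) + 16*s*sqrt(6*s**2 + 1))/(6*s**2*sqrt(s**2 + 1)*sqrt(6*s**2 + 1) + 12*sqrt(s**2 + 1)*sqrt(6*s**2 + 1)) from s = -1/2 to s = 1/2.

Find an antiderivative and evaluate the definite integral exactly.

An antiderivative F(s) passes only if d/ds[F] lands on f(s) exactly.
F(s) = 4*sqrt(s**2 + 1)/3 + 5*sqrt(3*s**2 + 1/2)/2 - log(s**2/2 + 1) is an antiderivative of f.
Check: d/ds[4*sqrt(s**2 + 1)/3 + 5*sqrt(3*s**2 + 1/2)/2 - log(s**2/2 + 1)] = (45*sqrt(2)*s**3*sqrt(s**2 + 1) + 8*s**3*sqrt(6*s**2 + 1) - 12*s*sqrt(s**2 + 1)*sqrt(6*s**2 + 1) + 90*sqrt(2)*s*sqrt(s**2 + 1) + 16*s*sqrt(6*s**2 + 1))/(6*s**2*sqrt(s**2 + 1)*sqrt(6*s**2 + 1) + 12*sqrt(s**2 + 1)*sqrt(6*s**2 + 1)) = f(s).
F(1/2) = -log(9/8) + 23*sqrt(5)/12; F(-1/2) = -log(9/8) + 23*sqrt(5)/12.
Integral = F(1/2) - F(-1/2) = 0.

Antiderivative: F(s) = 4*sqrt(s**2 + 1)/3 + 5*sqrt(3*s**2 + 1/2)/2 - log(s**2/2 + 1); value = 0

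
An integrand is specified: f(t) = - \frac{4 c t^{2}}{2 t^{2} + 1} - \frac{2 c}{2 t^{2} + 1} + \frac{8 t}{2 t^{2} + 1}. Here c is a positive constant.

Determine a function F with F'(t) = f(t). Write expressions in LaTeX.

Integrate term by term and add the pieces.
Check: d/dt[- 2 \left(c t - \log{\left(2 t^{2} + 1 \right)}\right)] = \frac{- 4 c t^{2} - 2 c + 8 t}{2 t^{2} + 1}, which equals f(t).

An antiderivative is F(t) = - 2 \left(c t - \log{\left(2 t^{2} + 1 \right)}\right).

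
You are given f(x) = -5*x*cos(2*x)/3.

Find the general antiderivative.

F(x) = -5*x*sin(2*x)/6 - 5*cos(2*x)/12 + C

Any candidate F(x) must reproduce f(x) exactly when differentiated.
Check: d/dx[-5*x*sin(2*x)/6 - 5*cos(2*x)/12] = -5*x*cos(2*x)/3 = f(x).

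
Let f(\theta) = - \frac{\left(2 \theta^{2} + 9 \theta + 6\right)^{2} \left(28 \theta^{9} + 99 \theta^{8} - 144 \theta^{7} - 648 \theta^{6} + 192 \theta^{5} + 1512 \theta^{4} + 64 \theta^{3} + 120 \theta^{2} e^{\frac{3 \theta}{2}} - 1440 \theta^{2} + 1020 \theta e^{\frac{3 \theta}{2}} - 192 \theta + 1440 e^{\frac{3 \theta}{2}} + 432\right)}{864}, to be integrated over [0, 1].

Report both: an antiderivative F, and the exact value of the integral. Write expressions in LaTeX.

Recognize the product-rule pattern: f = u'v + uv' with u = - 2 \left(- \frac{\theta^{2}}{3} - \frac{3 \theta}{2} - 1\right)^{3}, v = - 2 \left(\frac{\theta^{2}}{2} - 1\right)^{4} - 5 e^{\frac{3 \theta}{2}}, so integration by parts undoes it.
F(\theta) = - 2 \left(- 2 \left(\frac{\theta^{2}}{2} - 1\right)^{4} - 5 e^{\frac{3 \theta}{2}}\right) \left(- \frac{\theta^{2}}{3} - \frac{3 \theta}{2} - 1\right)^{3} is an antiderivative of f.
Check: d/d\theta[- 2 \left(- 2 \left(\frac{\theta^{2}}{2} - 1\right)^{4} - 5 e^{\frac{3 \theta}{2}}\right) \left(- \frac{\theta^{2}}{3} - \frac{3 \theta}{2} - 1\right)^{3}] = - \frac{7 \theta^{13}}{54} - \frac{13 \theta^{12}}{8} - \frac{247 \theta^{11}}{36} - \frac{209 \theta^{10}}{32} + \frac{2165 \theta^{9}}{72} + \frac{621 \theta^{8}}{8} + \frac{10 \theta^{7}}{27} - \frac{5 \theta^{6} e^{\frac{3 \theta}{2}}}{9} - \frac{707 \theta^{6}}{4} - \frac{175 \theta^{5} e^{\frac{3 \theta}{2}}}{18} - \frac{1295 \theta^{5}}{9} - \frac{255 \theta^{4} e^{\frac{3 \theta}{2}}}{4} + 110 \theta^{4} - \frac{4775 \theta^{3} e^{\frac{3 \theta}{2}}}{24} + \frac{548 \theta^{3}}{3} - \frac{615 \theta^{2} e^{\frac{3 \theta}{2}}}{2} + \frac{63 \theta^{2}}{2} - \frac{445 \theta e^{\frac{3 \theta}{2}}}{2} - 46 \theta - 60 e^{\frac{3 \theta}{2}} - 18, which equals f(\theta).
F(1) = - \frac{24565 e^{\frac{3}{2}}}{108} - \frac{4913}{864}; F(0) = -14.
Integral = F(1) - F(0) = \frac{7183}{864} - \frac{24565 e^{\frac{3}{2}}}{108}.

Antiderivative: F(\theta) = - 2 \left(- 2 \left(\frac{\theta^{2}}{2} - 1\right)^{4} - 5 e^{\frac{3 \theta}{2}}\right) \left(- \frac{\theta^{2}}{3} - \frac{3 \theta}{2} - 1\right)^{3}; value = \frac{7183}{864} - \frac{24565 e^{\frac{3}{2}}}{108}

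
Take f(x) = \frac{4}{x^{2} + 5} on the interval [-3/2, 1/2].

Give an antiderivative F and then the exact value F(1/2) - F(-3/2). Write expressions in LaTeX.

For F(x) to be correct the identity F'(x) - f(x) = 0 must hold.
F(x) = \frac{4 \sqrt{5} \operatorname{atan}{\left(\frac{\sqrt{5} x}{5} \right)}}{5} is an antiderivative of f.
Check: d/dx[\frac{4 \sqrt{5} \operatorname{atan}{\left(\frac{\sqrt{5} x}{5} \right)}}{5}] = \frac{4}{x^{2} + 5} = f(x).
F(1/2) = \frac{4 \sqrt{5} \operatorname{atan}{\left(\frac{\sqrt{5}}{10} \right)}}{5}; F(-3/2) = - \frac{4 \sqrt{5} \operatorname{atan}{\left(\frac{3 \sqrt{5}}{10} \right)}}{5}.
Integral = F(1/2) - F(-3/2) = \frac{4 \sqrt{5} \operatorname{atan}{\left(\frac{\sqrt{5}}{10} \right)}}{5} + \frac{4 \sqrt{5} \operatorname{atan}{\left(\frac{3 \sqrt{5}}{10} \right)}}{5}.

Antiderivative: F(x) = \frac{4 \sqrt{5} \operatorname{atan}{\left(\frac{\sqrt{5} x}{5} \right)}}{5}; value = \frac{4 \sqrt{5} \operatorname{atan}{\left(\frac{\sqrt{5}}{10} \right)}}{5} + \frac{4 \sqrt{5} \operatorname{atan}{\left(\frac{3 \sqrt{5}}{10} \right)}}{5}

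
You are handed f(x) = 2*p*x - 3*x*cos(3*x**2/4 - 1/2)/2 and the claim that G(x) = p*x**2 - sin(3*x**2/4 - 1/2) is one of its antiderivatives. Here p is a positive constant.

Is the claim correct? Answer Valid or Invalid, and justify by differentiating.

Valid. The derivative of G reproduces f.

d/dx[G] = 2*p*x - 3*x*cos(3*x**2/4 - 1/2)/2
This equals f(x) exactly, so the claim holds.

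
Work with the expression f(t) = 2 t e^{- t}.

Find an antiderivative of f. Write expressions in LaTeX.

Recognize the product-rule pattern: f = u'v + uv' with u = - 2 t - 2, v = e^{- t}, so integration by parts undoes it.
Check: d/dt[- 2 t e^{- t} - 2 e^{- t}] = 2 t e^{- t} = f(t).

An antiderivative is F(t) = - 2 t e^{- t} - 2 e^{- t}.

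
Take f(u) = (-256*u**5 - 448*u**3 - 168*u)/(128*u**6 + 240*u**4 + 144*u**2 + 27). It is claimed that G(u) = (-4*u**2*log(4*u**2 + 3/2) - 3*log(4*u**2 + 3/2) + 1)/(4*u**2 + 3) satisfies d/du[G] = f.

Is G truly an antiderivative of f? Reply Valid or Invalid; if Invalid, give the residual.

Valid - the claim checks out under differentiation.

d/du[G] = (-256*u**5 - 448*u**3 - 168*u)/(128*u**6 + 240*u**4 + 144*u**2 + 27)
This equals f(u) exactly, so the claim holds.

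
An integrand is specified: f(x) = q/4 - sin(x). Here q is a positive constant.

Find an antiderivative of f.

An antiderivative F(x) passes only if d/dx[F] lands on f(x) exactly.
Check: d/dx[(q*x + 4*cos(x))/4] = q/4 - sin(x) = f(x).

An antiderivative is F(x) = (q*x + 4*cos(x))/4.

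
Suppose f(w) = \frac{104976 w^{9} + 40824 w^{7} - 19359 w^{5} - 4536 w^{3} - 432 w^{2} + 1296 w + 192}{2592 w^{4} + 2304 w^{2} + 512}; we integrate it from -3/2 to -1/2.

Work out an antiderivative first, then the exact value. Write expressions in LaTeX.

Recover f(w) by differentiating a candidate F(w); any mismatch rules it out.
F(w) = \frac{3 \left(5184 w^{8} - 1584 w^{6} - 756 w^{4} + 351 w^{2} + 128 w - 36\right)}{256 \left(9 w^{2} + 4\right)} is an antiderivative of f.
Check: d/dw[\frac{3 \left(5184 w^{8} - 1584 w^{6} - 756 w^{4} + 351 w^{2} + 128 w - 36\right)}{256 \left(9 w^{2} + 4\right)}] = \frac{104976 w^{9} + 40824 w^{7} - 19359 w^{5} - 4536 w^{3} - 432 w^{2} + 1296 w + 192}{2592 w^{4} + 2304 w^{2} + 512} = f(w).
F(-1/2) = - \frac{3}{25}; F(-3/2) = \frac{5229}{97}.
Integral = F(-1/2) - F(-3/2) = - \frac{131016}{2425}.

Antiderivative: F(w) = \frac{3 \left(5184 w^{8} - 1584 w^{6} - 756 w^{4} + 351 w^{2} + 128 w - 36\right)}{256 \left(9 w^{2} + 4\right)}; value = - \frac{131016}{2425}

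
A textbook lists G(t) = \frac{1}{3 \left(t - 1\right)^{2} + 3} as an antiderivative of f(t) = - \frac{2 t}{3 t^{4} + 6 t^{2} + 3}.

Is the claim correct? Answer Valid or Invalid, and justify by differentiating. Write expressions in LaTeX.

d/dt[G] = \frac{2 - 2 t}{3 t^{4} - 12 t^{3} + 24 t^{2} - 24 t + 12}
d/dt[G] - f(t) = \frac{- 6 t^{4} + 12 t^{3} - 12 t^{2} + 6 t + 2}{3 t^{8} - 12 t^{7} + 30 t^{6} - 48 t^{5} + 63 t^{4} - 60 t^{3} + 48 t^{2} - 24 t + 12} != 0.

Invalid: d/dt[G] - f = \frac{- 6 t^{4} + 12 t^{3} - 12 t^{2} + 6 t + 2}{3 t^{8} - 12 t^{7} + 30 t^{6} - 48 t^{5} + 63 t^{4} - 60 t^{3} + 48 t^{2} - 24 t + 12}, which is not 0.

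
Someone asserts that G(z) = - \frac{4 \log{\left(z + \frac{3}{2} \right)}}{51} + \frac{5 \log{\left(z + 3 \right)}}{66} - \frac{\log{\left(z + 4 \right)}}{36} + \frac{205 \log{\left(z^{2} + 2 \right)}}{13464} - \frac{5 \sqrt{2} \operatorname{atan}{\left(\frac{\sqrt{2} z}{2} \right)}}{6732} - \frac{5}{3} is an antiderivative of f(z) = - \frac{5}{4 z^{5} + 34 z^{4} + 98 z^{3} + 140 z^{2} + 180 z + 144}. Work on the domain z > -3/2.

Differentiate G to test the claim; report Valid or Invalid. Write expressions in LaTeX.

Valid: G'(z) = f(z).

d/dz[G] = - \frac{5}{4 z^{5} + 34 z^{4} + 98 z^{3} + 140 z^{2} + 180 z + 144}
This equals f(z) exactly, so the claim holds.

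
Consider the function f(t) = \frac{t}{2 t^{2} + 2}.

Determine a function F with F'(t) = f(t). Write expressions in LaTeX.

An antiderivative is F(t) = \frac{\log{\left(2 t^{2} + 2 \right)}}{4}.

The substitution u = 2 t^{2} + 2 works: f is exactly (dF/du)*(du/dt) for that inner function.
Check: d/dt[\frac{\log{\left(2 t^{2} + 2 \right)}}{4}] = \frac{t}{2 t^{2} + 2} = f(t).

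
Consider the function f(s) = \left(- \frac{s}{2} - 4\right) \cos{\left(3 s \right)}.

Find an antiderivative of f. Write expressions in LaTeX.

An antiderivative is F(s) = - \frac{3 s \sin{\left(3 s \right)} + 24 \sin{\left(3 s \right)} + \cos{\left(3 s \right)}}{18}.

Check any antiderivative F(s) by computing F'(s) and comparing it with f(s).
Check: d/ds[- \frac{3 s \sin{\left(3 s \right)} + 24 \sin{\left(3 s \right)} + \cos{\left(3 s \right)}}{18}] = - \frac{s \cos{\left(3 s \right)}}{2} - 4 \cos{\left(3 s \right)}, which equals f(s).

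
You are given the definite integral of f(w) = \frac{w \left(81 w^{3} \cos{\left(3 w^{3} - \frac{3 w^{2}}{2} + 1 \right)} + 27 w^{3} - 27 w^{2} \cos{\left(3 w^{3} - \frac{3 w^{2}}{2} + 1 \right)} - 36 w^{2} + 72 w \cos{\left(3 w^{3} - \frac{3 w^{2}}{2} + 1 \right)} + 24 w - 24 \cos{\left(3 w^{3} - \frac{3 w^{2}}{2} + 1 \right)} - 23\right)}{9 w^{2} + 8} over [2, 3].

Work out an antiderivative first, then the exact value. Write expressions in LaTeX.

Since d/dw undoes antidifferentiation here, F'(w) = f(w) is required of F(w).
F(w) = \frac{6 w^{3} - 12 w^{2} + 3 \log{\left(\frac{3 w^{2}}{2} + \frac{4}{3} \right)} + 6 \sin{\left(3 w^{3} - \frac{3 w^{2}}{2} + 1 \right)} - 2}{6} is an antiderivative of f.
Check: d/dw[\frac{6 w^{3} - 12 w^{2} + 3 \log{\left(\frac{3 w^{2}}{2} + \frac{4}{3} \right)} + 6 \sin{\left(3 w^{3} - \frac{3 w^{2}}{2} + 1 \right)} - 2}{6}] = \frac{81 w^{4} \cos{\left(3 w^{3} - \frac{3 w^{2}}{2} + 1 \right)} + 27 w^{4} - 27 w^{3} \cos{\left(3 w^{3} - \frac{3 w^{2}}{2} + 1 \right)} - 36 w^{3} + 72 w^{2} \cos{\left(3 w^{3} - \frac{3 w^{2}}{2} + 1 \right)} + 24 w^{2} - 24 w \cos{\left(3 w^{3} - \frac{3 w^{2}}{2} + 1 \right)} - 23 w}{9 w^{2} + 8}, which equals f(w).
F(3) = \sin{\left(\frac{137}{2} \right)} + \frac{\log{\left(\frac{89}{6} \right)}}{2} + \frac{26}{3}; F(2) = - \frac{1}{3} + \sin{\left(19 \right)} + \frac{\log{\left(\frac{22}{3} \right)}}{2}.
Integral = F(3) - F(2) = - \frac{\log{\left(\frac{22}{3} \right)}}{2} + \sin{\left(\frac{137}{2} \right)} - \sin{\left(19 \right)} + \frac{\log{\left(\frac{89}{6} \right)}}{2} + 9.

Antiderivative: F(w) = \frac{6 w^{3} - 12 w^{2} + 3 \log{\left(\frac{3 w^{2}}{2} + \frac{4}{3} \right)} + 6 \sin{\left(3 w^{3} - \frac{3 w^{2}}{2} + 1 \right)} - 2}{6}; value = - \frac{\log{\left(\frac{22}{3} \right)}}{2} + \sin{\left(\frac{137}{2} \right)} - \sin{\left(19 \right)} + \frac{\log{\left(\frac{89}{6} \right)}}{2} + 9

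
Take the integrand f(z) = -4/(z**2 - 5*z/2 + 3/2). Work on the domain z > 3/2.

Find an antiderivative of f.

The denominator factors as (z - 1)*(2*z - 3); partial fractions split f into directly integrable pieces: -16/(2*z - 3) + 8/(z - 1).
Check: d/dz[8*(-log(z - 3/2) + log(z - 1))] = -8/(2*z**2 - 5*z + 3), which equals f(z).

An antiderivative is F(z) = 8*(-log(z - 3/2) + log(z - 1)).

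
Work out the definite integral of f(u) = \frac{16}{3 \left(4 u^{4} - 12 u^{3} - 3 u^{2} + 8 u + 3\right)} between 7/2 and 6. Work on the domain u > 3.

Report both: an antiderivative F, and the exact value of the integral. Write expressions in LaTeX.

Factor the denominator (3 \left(u - 3\right) \left(u - 1\right) \left(2 u + 1\right)^{2}) and decompose: f = \frac{640}{1323 \left(2 u + 1\right)} + \frac{64}{63 \left(2 u + 1\right)^{2}} - \frac{8}{27 \left(u - 1\right)} + \frac{8}{147 \left(u - 3\right)}; each piece integrates to a log, atan, or power term.
F(u) = \frac{144 u \log{\left(u - 3 \right)} - 784 u \log{\left(u - 1 \right)} + 640 u \log{\left(u + \frac{1}{2} \right)} + 72 \log{\left(u - 3 \right)} - 392 \log{\left(u - 1 \right)} + 320 \log{\left(u + \frac{1}{2} \right)} - 672}{2646 u + 1323} is an antiderivative of f.
Check: d/du[\frac{144 u \log{\left(u - 3 \right)} - 784 u \log{\left(u - 1 \right)} + 640 u \log{\left(u + \frac{1}{2} \right)} + 72 \log{\left(u - 3 \right)} - 392 \log{\left(u - 1 \right)} + 320 \log{\left(u + \frac{1}{2} \right)} - 672}{2646 u + 1323}] = \frac{16}{12 u^{4} - 36 u^{3} - 9 u^{2} + 24 u + 9}, which equals f(u).
F(6) = - \frac{8 \log{\left(5 \right)}}{27} - \frac{32}{819} + \frac{8 \log{\left(3 \right)}}{147} + \frac{320 \log{\left(\frac{13}{2} \right)}}{1323}; F(7/2) = - \frac{8 \log{\left(\frac{5}{2} \right)}}{27} - \frac{4}{63} - \frac{8 \log{\left(2 \right)}}{147} + \frac{320 \log{\left(4 \right)}}{1323}.
Integral = F(6) - F(7/2) = - \frac{8 \log{\left(5 \right)}}{27} - \frac{320 \log{\left(4 \right)}}{1323} + \frac{20}{819} + \frac{8 \log{\left(2 \right)}}{147} + \frac{8 \log{\left(3 \right)}}{147} + \frac{8 \log{\left(\frac{5}{2} \right)}}{27} + \frac{320 \log{\left(\frac{13}{2} \right)}}{1323}.

Antiderivative: F(u) = \frac{144 u \log{\left(u - 3 \right)} - 784 u \log{\left(u - 1 \right)} + 640 u \log{\left(u + \frac{1}{2} \right)} + 72 \log{\left(u - 3 \right)} - 392 \log{\left(u - 1 \right)} + 320 \log{\left(u + \frac{1}{2} \right)} - 672}{2646 u + 1323}; value = - \frac{8 \log{\left(5 \right)}}{27} - \frac{320 \log{\left(4 \right)}}{1323} + \frac{20}{819} + \frac{8 \log{\left(2 \right)}}{147} + \frac{8 \log{\left(3 \right)}}{147} + \frac{8 \log{\left(\frac{5}{2} \right)}}{27} + \frac{320 \log{\left(\frac{13}{2} \right)}}{1323}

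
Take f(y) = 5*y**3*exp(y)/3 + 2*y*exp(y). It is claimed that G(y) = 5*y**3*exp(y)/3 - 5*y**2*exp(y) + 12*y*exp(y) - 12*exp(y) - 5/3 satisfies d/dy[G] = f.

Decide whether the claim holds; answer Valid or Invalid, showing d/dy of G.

d/dy[G] = 5*y**3*exp(y)/3 + 2*y*exp(y)
This equals f(y) exactly, so the claim holds.

Valid: G'(y) = f(y).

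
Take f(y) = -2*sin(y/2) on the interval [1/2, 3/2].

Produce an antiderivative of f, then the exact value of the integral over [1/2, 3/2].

Recover f(y) by differentiating a candidate F(y); any mismatch rules it out.
F(y) = 4*cos(y/2) is an antiderivative of f.
Check: d/dy[4*cos(y/2)] = -2*sin(y/2) = f(y).
F(3/2) = 4*cos(3/4); F(1/2) = 4*cos(1/4).
Integral = F(3/2) - F(1/2) = -4*cos(1/4) + 4*cos(3/4).

Antiderivative: F(y) = 4*cos(y/2); value = -4*cos(1/4) + 4*cos(3/4)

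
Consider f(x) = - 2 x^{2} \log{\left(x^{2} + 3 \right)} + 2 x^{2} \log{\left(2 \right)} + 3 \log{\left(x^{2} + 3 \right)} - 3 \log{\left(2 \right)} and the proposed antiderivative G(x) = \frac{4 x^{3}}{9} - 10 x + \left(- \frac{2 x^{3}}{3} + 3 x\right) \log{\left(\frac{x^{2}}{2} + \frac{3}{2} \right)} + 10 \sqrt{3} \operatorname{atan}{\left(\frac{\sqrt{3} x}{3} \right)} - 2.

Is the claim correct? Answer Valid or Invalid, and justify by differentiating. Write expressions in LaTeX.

Valid. The derivative of G reproduces f.

d/dx[G] = - 2 x^{2} \log{\left(x^{2} + 3 \right)} + 2 x^{2} \log{\left(2 \right)} + 3 \log{\left(x^{2} + 3 \right)} - 3 \log{\left(2 \right)}
This equals f(x) exactly, so the claim holds.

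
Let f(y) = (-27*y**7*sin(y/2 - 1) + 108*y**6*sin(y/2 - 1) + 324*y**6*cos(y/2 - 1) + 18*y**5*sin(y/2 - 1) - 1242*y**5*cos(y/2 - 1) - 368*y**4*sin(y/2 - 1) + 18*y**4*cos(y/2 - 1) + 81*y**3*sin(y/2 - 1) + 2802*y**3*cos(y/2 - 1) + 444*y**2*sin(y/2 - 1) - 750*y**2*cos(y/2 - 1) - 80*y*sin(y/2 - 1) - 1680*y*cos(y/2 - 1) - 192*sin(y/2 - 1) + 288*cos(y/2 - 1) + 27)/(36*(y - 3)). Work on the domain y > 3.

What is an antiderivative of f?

Differentiate the proposed F(y) back; it has to land on f(y) exactly.
Check: d/dy[(54*y**6*cos(y/2 - 1) - 54*y**5*cos(y/2 - 1) - 198*y**4*cos(y/2 - 1) + 142*y**3*cos(y/2 - 1) + 264*y**2*cos(y/2 - 1) - 96*y*cos(y/2 - 1) + 27*log(y - 3) - 128*cos(y/2 - 1))/36] = (-27*y**7*sin(y/2 - 1) + 108*y**6*sin(y/2 - 1) + 324*y**6*cos(y/2 - 1) + 18*y**5*sin(y/2 - 1) - 1242*y**5*cos(y/2 - 1) - 368*y**4*sin(y/2 - 1) + 18*y**4*cos(y/2 - 1) + 81*y**3*sin(y/2 - 1) + 2802*y**3*cos(y/2 - 1) + 444*y**2*sin(y/2 - 1) - 750*y**2*cos(y/2 - 1) - 80*y*sin(y/2 - 1) - 1680*y*cos(y/2 - 1) - 192*sin(y/2 - 1) + 288*cos(y/2 - 1) + 27)/(36*y - 108), which equals f(y).

An antiderivative is F(y) = (54*y**6*cos(y/2 - 1) - 54*y**5*cos(y/2 - 1) - 198*y**4*cos(y/2 - 1) + 142*y**3*cos(y/2 - 1) + 264*y**2*cos(y/2 - 1) - 96*y*cos(y/2 - 1) + 27*log(y - 3) - 128*cos(y/2 - 1))/36.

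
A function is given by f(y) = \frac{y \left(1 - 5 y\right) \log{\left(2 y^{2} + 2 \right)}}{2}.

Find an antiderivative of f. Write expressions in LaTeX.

Since d/dy undoes antidifferentiation here, F'(y) = f(y) is required of F(y).
Check: d/dy[- \frac{5 y^{3} \log{\left(y^{2} + 1 \right)}}{6} - \frac{5 y^{3} \log{\left(2 \right)}}{6} + \frac{5 y^{3}}{9} + \frac{y^{2} \log{\left(y^{2} + 1 \right)}}{4} - \frac{y^{2}}{4} + \frac{y^{2} \log{\left(2 \right)}}{4} - \frac{5 y}{3} + \frac{\log{\left(y^{2} + 1 \right)}}{4} + \frac{5 \operatorname{atan}{\left(y \right)}}{3}] = - \frac{5 y^{2} \log{\left(y^{2} + 1 \right)}}{2} - \frac{5 y^{2} \log{\left(2 \right)}}{2} + \frac{y \log{\left(y^{2} + 1 \right)}}{2} + \frac{y \log{\left(2 \right)}}{2}, which equals f(y).

An antiderivative is F(y) = - \frac{5 y^{3} \log{\left(y^{2} + 1 \right)}}{6} - \frac{5 y^{3} \log{\left(2 \right)}}{6} + \frac{5 y^{3}}{9} + \frac{y^{2} \log{\left(y^{2} + 1 \right)}}{4} - \frac{y^{2}}{4} + \frac{y^{2} \log{\left(2 \right)}}{4} - \frac{5 y}{3} + \frac{\log{\left(y^{2} + 1 \right)}}{4} + \frac{5 \operatorname{atan}{\left(y \right)}}{3}.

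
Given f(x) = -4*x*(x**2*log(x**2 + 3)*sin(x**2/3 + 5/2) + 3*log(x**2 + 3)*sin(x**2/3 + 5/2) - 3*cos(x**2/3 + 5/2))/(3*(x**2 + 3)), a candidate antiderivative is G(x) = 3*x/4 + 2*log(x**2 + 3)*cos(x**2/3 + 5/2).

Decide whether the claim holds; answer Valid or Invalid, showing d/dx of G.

d/dx[G] = (-16*x**3*log(x**2 + 3)*sin(x**2/3 + 5/2) + 9*x**2 - 48*x*log(x**2 + 3)*sin(x**2/3 + 5/2) + 48*x*cos(x**2/3 + 5/2) + 27)/(12*x**2 + 36)
d/dx[G] - f(x) = 3/4 != 0.

Invalid: d/dx[G] - f = 3/4, which is not 0.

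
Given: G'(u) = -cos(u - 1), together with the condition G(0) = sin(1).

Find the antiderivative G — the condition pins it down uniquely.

G(u) = -sin(u - 1)

Whatever form G(u) takes, its d/du must return the stated G'(u).
A general antiderivative is -sin(u - 1) + C.
The condition gives C = sin(1) - (sin(1)) = 0.
So G(u) = -sin(u - 1).
Check: d/du[-sin(u - 1)] = -cos(u - 1) = G'(u).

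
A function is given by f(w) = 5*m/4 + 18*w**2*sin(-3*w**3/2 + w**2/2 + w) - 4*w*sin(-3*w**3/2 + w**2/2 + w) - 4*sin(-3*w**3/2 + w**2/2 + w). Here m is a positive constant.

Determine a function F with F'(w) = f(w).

Integrate term by term and add the pieces.
Check: d/dw[(5*m*w + 16*cos(-3*w**3/2 + w**2/2 + w))/4] = 5*m/4 + 18*w**2*sin(-3*w**3/2 + w**2/2 + w) - 4*w*sin(-3*w**3/2 + w**2/2 + w) - 4*sin(-3*w**3/2 + w**2/2 + w) = f(w).

An antiderivative is F(w) = (5*m*w + 16*cos(-3*w**3/2 + w**2/2 + w))/4.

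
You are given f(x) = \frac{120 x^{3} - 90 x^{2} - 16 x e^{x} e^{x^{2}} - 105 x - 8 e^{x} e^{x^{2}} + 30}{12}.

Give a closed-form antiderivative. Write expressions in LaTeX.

An antiderivative is F(x) = \frac{5 x^{4}}{2} - \frac{5 x^{3}}{2} - \frac{35 x^{2}}{8} + \frac{5 x}{2} - \frac{2 e^{x} e^{x^{2}}}{3}.

Since d/dx undoes antidifferentiation here, F'(x) = f(x) is required of F(x).
Check: d/dx[\frac{5 x^{4}}{2} - \frac{5 x^{3}}{2} - \frac{35 x^{2}}{8} + \frac{5 x}{2} - \frac{2 e^{x} e^{x^{2}}}{3}] = 10 x^{3} - \frac{15 x^{2}}{2} - \frac{4 x e^{x} e^{x^{2}}}{3} - \frac{35 x}{4} - \frac{2 e^{x} e^{x^{2}}}{3} + \frac{5}{2}, which equals f(x).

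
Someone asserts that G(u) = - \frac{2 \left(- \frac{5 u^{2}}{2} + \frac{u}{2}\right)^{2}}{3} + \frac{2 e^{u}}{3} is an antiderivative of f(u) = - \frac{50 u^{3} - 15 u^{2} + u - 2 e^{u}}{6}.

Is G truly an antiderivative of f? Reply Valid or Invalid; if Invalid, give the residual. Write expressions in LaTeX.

Invalid: d/du[G] - f = - \frac{25 u^{3}}{3} + \frac{5 u^{2}}{2} - \frac{u}{6} + \frac{e^{u}}{3}, which is not 0.

d/du[G] = - \frac{50 u^{3}}{3} + 5 u^{2} - \frac{u}{3} + \frac{2 e^{u}}{3}
d/du[G] - f(u) = - \frac{25 u^{3}}{3} + \frac{5 u^{2}}{2} - \frac{u}{6} + \frac{e^{u}}{3} != 0.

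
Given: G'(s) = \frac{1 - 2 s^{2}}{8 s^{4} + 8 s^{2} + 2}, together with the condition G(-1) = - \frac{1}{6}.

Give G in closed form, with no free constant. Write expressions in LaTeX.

G'(s) has the shape u'v + uv' for u = s and v = \frac{1}{4 s^{2} + 2} — it is the derivative of the product u*v.
A general antiderivative is \frac{s}{4 s^{2} + 2} + C.
The condition gives C = - \frac{1}{6} - (- \frac{1}{6}) = 0.
So G(s) = \frac{s}{2 \left(2 s^{2} + 1\right)}.
Check: d/ds[\frac{s}{2 \left(2 s^{2} + 1\right)}] = \frac{1 - 2 s^{2}}{8 s^{4} + 8 s^{2} + 2} = G'(s).

G(s) = \frac{s}{2 \left(2 s^{2} + 1\right)}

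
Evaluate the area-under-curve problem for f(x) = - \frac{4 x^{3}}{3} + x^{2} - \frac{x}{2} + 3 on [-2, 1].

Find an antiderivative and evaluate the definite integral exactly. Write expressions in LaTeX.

Antiderivative: F(x) = - \frac{x^{4}}{3} + \frac{x^{3}}{3} - \frac{x^{2}}{4} + 3 x; value = \frac{71}{4}

Integrate term by term and add the pieces.
F(x) = - \frac{x^{4}}{3} + \frac{x^{3}}{3} - \frac{x^{2}}{4} + 3 x is an antiderivative of f.
Check: d/dx[- \frac{x^{4}}{3} + \frac{x^{3}}{3} - \frac{x^{2}}{4} + 3 x] = - \frac{4 x^{3}}{3} + x^{2} - \frac{x}{2} + 3 = f(x).
F(1) = \frac{11}{4}; F(-2) = -15.
Integral = F(1) - F(-2) = \frac{71}{4}.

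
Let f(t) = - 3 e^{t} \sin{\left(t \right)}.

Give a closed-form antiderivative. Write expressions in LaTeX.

An antiderivative is F(t) = - \frac{3 e^{t} \sin{\left(t \right)}}{2} + \frac{3 e^{t} \cos{\left(t \right)}}{2}.

Since d/dt undoes antidifferentiation here, F'(t) = f(t) is required of F(t).
Check: d/dt[- \frac{3 e^{t} \sin{\left(t \right)}}{2} + \frac{3 e^{t} \cos{\left(t \right)}}{2}] = - 3 e^{t} \sin{\left(t \right)} = f(t).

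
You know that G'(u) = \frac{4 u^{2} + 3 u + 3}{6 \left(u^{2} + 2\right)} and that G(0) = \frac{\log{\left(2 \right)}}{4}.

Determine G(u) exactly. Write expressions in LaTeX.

Any candidate G(u) must reproduce the stated G'(u) exactly.
A general antiderivative is \frac{2 u}{3} + \frac{\log{\left(u^{2} + 2 \right)}}{4} - \frac{5 \sqrt{2} \operatorname{atan}{\left(\frac{\sqrt{2} u}{2} \right)}}{12} + C.
The condition gives C = \frac{\log{\left(2 \right)}}{4} - (\frac{\log{\left(2 \right)}}{4}) = 0.
So G(u) = \frac{2 u}{3} + \frac{\log{\left(u^{2} + 2 \right)}}{4} - \frac{5 \sqrt{2} \operatorname{atan}{\left(\frac{\sqrt{2} u}{2} \right)}}{12}.
Check: d/du[\frac{2 u}{3} + \frac{\log{\left(u^{2} + 2 \right)}}{4} - \frac{5 \sqrt{2} \operatorname{atan}{\left(\frac{\sqrt{2} u}{2} \right)}}{12}] = \frac{4 u^{2} + 3 u + 3}{6 u^{2} + 12}, which equals G'(u).

G(u) = \frac{2 u}{3} + \frac{\log{\left(u^{2} + 2 \right)}}{4} - \frac{5 \sqrt{2} \operatorname{atan}{\left(\frac{\sqrt{2} u}{2} \right)}}{12}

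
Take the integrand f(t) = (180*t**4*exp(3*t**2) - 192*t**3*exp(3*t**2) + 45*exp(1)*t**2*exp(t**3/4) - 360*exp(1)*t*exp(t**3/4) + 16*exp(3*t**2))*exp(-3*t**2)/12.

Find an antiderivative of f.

An antiderivative is F(t) = 3*t**5 - 4*t**4 + 4*t/3 + 5*exp(1)*exp(-3*t**2)*exp(t**3/4).

For F(t) to be correct the identity F'(t) - f(t) = 0 must hold.
Check: d/dt[3*t**5 - 4*t**4 + 4*t/3 + 5*exp(1)*exp(-3*t**2)*exp(t**3/4)] = (180*t**4*exp(3*t**2) - 192*t**3*exp(3*t**2) + 45*exp(1)*t**2*exp(t**3/4) - 360*exp(1)*t*exp(t**3/4) + 16*exp(3*t**2))*exp(-3*t**2)/12 = f(t).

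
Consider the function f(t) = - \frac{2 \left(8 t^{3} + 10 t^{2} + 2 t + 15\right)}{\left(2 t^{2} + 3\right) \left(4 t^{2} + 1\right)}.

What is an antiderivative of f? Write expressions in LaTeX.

An antiderivative is F(t) = - \log{\left(t^{2} + \frac{3}{2} \right)} - 5 \operatorname{atan}{\left(2 t \right)}.

Check any antiderivative F(t) by computing F'(t) and comparing it with f(t).
Check: d/dt[- \log{\left(t^{2} + \frac{3}{2} \right)} - 5 \operatorname{atan}{\left(2 t \right)}] = \frac{- 16 t^{3} - 20 t^{2} - 4 t - 30}{8 t^{4} + 14 t^{2} + 3}, which equals f(t).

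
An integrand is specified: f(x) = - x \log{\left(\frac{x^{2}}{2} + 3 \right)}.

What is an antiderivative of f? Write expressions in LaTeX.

Check any antiderivative F(x) by computing F'(x) and comparing it with f(x).
Check: d/dx[- \frac{x^{2} \log{\left(\frac{x^{2}}{2} + 3 \right)}}{2} + \frac{x^{2}}{2} - 3 \log{\left(x^{2} + 6 \right)}] = - x \log{\left(\frac{x^{2}}{2} + 3 \right)} = f(x).

An antiderivative is F(x) = - \frac{x^{2} \log{\left(\frac{x^{2}}{2} + 3 \right)}}{2} + \frac{x^{2}}{2} - 3 \log{\left(x^{2} + 6 \right)}.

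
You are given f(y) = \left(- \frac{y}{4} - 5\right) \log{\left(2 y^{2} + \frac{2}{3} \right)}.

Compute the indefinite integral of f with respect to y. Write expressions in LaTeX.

F(y) = - \frac{y^{2} \log{\left(2 y^{2} + \frac{2}{3} \right)}}{8} + \frac{y^{2}}{8} - 5 y \log{\left(2 y^{2} + \frac{2}{3} \right)} + 10 y - \frac{\log{\left(y^{2} + \frac{1}{3} \right)}}{24} - \frac{10 \sqrt{3} \operatorname{atan}{\left(\sqrt{3} y \right)}}{3} + C

A first test for any F(y): its y-derivative must equal f(y) identically.
Check: d/dy[- \frac{y^{2} \log{\left(2 y^{2} + \frac{2}{3} \right)}}{8} + \frac{y^{2}}{8} - 5 y \log{\left(2 y^{2} + \frac{2}{3} \right)} + 10 y - \frac{\log{\left(y^{2} + \frac{1}{3} \right)}}{24} - \frac{10 \sqrt{3} \operatorname{atan}{\left(\sqrt{3} y \right)}}{3}] = - \frac{y \log{\left(y^{2} + \frac{1}{3} \right)}}{4} - \frac{y \log{\left(2 \right)}}{4} - 5 \log{\left(y^{2} + \frac{1}{3} \right)} - 5 \log{\left(2 \right)}, which equals f(y).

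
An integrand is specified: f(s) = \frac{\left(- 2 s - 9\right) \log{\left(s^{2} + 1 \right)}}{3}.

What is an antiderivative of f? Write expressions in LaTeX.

Recover f(s) by differentiating a candidate F(s); any mismatch rules it out.
Check: d/ds[\frac{s^{2} + s \left(- s - 9\right) \log{\left(s^{2} + 1 \right)} + 18 s - \log{\left(s^{2} + 1 \right)} - 18 \operatorname{atan}{\left(s \right)}}{3}] = - \frac{2 s \log{\left(s^{2} + 1 \right)}}{3} - 3 \log{\left(s^{2} + 1 \right)}, which equals f(s).

An antiderivative is F(s) = \frac{s^{2} + s \left(- s - 9\right) \log{\left(s^{2} + 1 \right)} + 18 s - \log{\left(s^{2} + 1 \right)} - 18 \operatorname{atan}{\left(s \right)}}{3}.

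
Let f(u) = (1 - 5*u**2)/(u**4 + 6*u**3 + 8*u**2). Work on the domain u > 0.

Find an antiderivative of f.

An antiderivative is F(u) = -3*log(u)/32 - 19*log(u + 2)/8 + 79*log(u + 4)/32 - 1/(8*u).

The denominator factors as u**2*(u + 2)*(u + 4); partial fractions split f into directly integrable pieces: 79/(32*(u + 4)) - 19/(8*(u + 2)) - 3/(32*u) + 1/(8*u**2).
Check: d/du[-3*log(u)/32 - 19*log(u + 2)/8 + 79*log(u + 4)/32 - 1/(8*u)] = (1 - 5*u**2)/(u**4 + 6*u**3 + 8*u**2) = f(u).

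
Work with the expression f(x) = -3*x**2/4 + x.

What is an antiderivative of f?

An antiderivative is F(x) = x**2*(2 - x)/4.

The integrand splits into summands that can be handled one at a time.
Check: d/dx[x**2*(2 - x)/4] = -3*x**2/4 + x = f(x).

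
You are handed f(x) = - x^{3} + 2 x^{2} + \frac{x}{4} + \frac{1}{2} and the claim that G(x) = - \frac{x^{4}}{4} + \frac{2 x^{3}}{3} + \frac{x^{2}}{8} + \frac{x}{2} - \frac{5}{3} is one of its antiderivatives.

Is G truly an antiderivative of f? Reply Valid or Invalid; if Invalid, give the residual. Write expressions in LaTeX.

Valid. The derivative of G reproduces f.

d/dx[G] = - x^{3} + 2 x^{2} + \frac{x}{4} + \frac{1}{2}
This equals f(x) exactly, so the claim holds.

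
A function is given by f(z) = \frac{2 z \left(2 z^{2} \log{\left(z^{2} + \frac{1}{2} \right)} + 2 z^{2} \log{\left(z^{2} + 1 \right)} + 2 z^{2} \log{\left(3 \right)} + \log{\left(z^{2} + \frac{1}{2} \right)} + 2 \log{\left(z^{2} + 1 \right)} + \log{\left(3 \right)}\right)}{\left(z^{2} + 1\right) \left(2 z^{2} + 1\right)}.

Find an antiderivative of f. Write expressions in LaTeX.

An antiderivative is F(z) = \log{\left(z^{2} + \frac{1}{2} \right)} \log{\left(z^{2} + 1 \right)} + \log{\left(3 \right)} \log{\left(z^{2} + 1 \right)}.

f has the shape u'v + uv' for u = \log{\left(z^{2} + 1 \right)} and v = \log{\left(3 z^{2} + \frac{3}{2} \right)} — it is the derivative of the product u*v.
Check: d/dz[\log{\left(z^{2} + \frac{1}{2} \right)} \log{\left(z^{2} + 1 \right)} + \log{\left(3 \right)} \log{\left(z^{2} + 1 \right)}] = \frac{4 z^{3} \log{\left(z^{2} + \frac{1}{2} \right)} + 4 z^{3} \log{\left(z^{2} + 1 \right)} + 4 z^{3} \log{\left(3 \right)} + 2 z \log{\left(z^{2} + \frac{1}{2} \right)} + 4 z \log{\left(z^{2} + 1 \right)} + 2 z \log{\left(3 \right)}}{2 z^{4} + 3 z^{2} + 1}, which equals f(z).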